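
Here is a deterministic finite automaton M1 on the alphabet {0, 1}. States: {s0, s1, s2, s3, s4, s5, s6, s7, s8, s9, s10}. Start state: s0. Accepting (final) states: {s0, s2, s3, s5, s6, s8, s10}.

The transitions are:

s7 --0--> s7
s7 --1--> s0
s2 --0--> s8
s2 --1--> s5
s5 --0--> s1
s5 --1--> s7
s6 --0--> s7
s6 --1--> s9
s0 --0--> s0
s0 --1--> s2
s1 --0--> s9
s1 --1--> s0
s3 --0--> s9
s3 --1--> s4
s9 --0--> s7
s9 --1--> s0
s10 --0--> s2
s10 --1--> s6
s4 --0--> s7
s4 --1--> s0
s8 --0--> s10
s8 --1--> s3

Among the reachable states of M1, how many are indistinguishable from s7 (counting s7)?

4

Start with accepting vs non-accepting: {s0,s2,s3,s5,s6,s8,s10} | {s1,s4,s7,s9}.
Refine {s0,s2,s3,s5,s6,s8,s10} on symbol 0: members go to different blocks, giving {s0,s2,s8,s10} and {s3,s5,s6}.
Refine {s0,s2,s8,s10} on symbol 1: members go to different blocks, giving {s2,s8,s10} and {s0}.
No further refinement is possible. Final partition (4 blocks): {s2,s8,s10} | {s1,s4,s7,s9} | {s3,s5,s6} | {s0}.
The equivalence class containing s7 is {s1,s4,s7,s9}, of size 4.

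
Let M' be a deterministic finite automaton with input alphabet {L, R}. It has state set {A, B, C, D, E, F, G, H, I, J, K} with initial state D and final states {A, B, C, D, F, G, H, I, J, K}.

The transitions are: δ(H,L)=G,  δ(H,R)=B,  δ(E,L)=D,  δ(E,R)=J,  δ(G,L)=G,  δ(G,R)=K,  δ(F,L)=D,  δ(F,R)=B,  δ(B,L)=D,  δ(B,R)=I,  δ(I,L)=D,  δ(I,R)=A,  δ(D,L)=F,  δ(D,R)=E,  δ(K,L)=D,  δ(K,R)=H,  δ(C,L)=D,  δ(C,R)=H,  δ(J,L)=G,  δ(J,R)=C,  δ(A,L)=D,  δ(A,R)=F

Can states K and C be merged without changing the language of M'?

Yes

All states are reachable from the start state.
P0 = {A,B,C,D,F,G,H,I,J,K} | {E}.
Split {A,B,C,D,F,G,H,I,J,K} by δ(·,R) → {A,B,C,F,G,H,I,J,K} and {D}.
Refine {A,B,C,F,G,H,I,J,K} on symbol L: members go to different blocks, giving {A,B,C,F,I,K} and {G,H,J}.
Split {A,B,C,F,I,K} by δ(·,R) → {A,B,F,I} and {C,K}.
On input R, block {G,H,J} splits into {G,J} and {H}.
The partition is now stable with 6 blocks: {A,B,F,I} | {E} | {D} | {G,J} | {C,K} | {H}.
K and C lie in the same block of the stable partition, so they are equivalent — no string distinguishes them.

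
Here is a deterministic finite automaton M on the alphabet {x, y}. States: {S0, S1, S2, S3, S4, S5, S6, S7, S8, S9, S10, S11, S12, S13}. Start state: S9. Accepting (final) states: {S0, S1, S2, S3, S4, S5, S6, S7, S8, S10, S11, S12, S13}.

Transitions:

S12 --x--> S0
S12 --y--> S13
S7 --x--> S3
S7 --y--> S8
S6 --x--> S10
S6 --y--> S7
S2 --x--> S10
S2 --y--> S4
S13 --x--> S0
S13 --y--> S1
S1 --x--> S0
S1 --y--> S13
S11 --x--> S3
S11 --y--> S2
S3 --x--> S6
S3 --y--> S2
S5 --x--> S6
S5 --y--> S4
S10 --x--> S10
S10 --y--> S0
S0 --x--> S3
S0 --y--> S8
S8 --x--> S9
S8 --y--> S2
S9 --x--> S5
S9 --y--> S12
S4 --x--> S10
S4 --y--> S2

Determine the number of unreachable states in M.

1

No path from S9 leads to S11; the other 13 states are all reachable.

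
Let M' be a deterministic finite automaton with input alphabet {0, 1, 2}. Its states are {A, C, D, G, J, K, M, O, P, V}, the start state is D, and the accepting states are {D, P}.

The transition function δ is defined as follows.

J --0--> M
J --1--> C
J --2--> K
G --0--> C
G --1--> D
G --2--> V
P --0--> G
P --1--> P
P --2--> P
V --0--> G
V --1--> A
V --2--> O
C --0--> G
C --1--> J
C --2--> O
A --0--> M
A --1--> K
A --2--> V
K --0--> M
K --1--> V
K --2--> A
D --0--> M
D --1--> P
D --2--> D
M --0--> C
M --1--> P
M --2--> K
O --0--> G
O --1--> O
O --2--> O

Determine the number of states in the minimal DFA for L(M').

Every state is reachable, so we keep all 10.
Start with accepting vs non-accepting: {D,P} | {A,C,G,J,K,M,O,V}.
Split {A,C,G,J,K,M,O,V} by δ(·,1) → {A,C,J,K,O,V} and {G,M}.
Stable partition: {D,P} | {A,C,J,K,O,V} | {G,M} — 3 equivalence classes.

3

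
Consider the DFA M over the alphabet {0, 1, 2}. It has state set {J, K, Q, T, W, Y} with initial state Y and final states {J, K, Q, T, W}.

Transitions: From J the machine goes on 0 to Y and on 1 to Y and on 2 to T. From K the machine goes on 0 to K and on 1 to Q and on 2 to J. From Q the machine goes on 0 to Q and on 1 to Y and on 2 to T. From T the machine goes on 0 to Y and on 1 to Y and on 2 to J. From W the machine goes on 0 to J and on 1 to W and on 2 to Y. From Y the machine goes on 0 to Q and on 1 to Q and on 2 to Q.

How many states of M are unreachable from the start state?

Starting at Y and following transitions, the reachable set is {J, Q, T, Y}. That leaves K, W unreachable — 2 in total.

2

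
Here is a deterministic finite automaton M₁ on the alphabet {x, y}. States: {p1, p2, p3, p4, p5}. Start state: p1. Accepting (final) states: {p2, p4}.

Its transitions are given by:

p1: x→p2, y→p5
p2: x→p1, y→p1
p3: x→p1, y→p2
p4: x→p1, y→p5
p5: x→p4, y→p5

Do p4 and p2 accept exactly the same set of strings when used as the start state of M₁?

Reachable states from the start: {p1,p2,p4,p5}. Unreachable: {p3} — drop them.
P0 = {p2,p4} | {p1,p5}.
No further refinement is possible. Final partition (2 blocks): {p2,p4} | {p1,p5}.
p4 and p2 lie in the same block of the stable partition, so they are equivalent — no string distinguishes them.

Yes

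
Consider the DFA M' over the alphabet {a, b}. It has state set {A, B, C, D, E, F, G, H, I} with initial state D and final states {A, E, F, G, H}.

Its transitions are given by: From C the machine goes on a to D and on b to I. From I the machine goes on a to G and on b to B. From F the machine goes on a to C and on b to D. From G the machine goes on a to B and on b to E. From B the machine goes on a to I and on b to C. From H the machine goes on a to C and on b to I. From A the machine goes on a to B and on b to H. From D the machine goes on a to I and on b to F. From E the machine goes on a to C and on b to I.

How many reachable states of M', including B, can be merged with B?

Reachable states from the start: {B,C,D,E,F,G,I}. Unreachable: {A,H} — drop them.
Initial partition by acceptance: {E,F,G} | {B,C,D,I}.
On input b, block {E,F,G} splits into {E,F} and {G}.
Refine {B,C,D,I} on symbol a: members go to different blocks, giving {B,C,D} and {I}.
Refine {E,F} on symbol b: members go to different blocks, giving {E} and {F}.
Refine {B,C,D} on symbol a: members go to different blocks, giving {B,D} and {C}.
Refine {B,D} on symbol b: members go to different blocks, giving {B} and {D}.
The partition is now stable with 7 blocks: {E} | {B} | {G} | {I} | {F} | {C} | {D}.
The equivalence class containing B is {B}, of size 1.

1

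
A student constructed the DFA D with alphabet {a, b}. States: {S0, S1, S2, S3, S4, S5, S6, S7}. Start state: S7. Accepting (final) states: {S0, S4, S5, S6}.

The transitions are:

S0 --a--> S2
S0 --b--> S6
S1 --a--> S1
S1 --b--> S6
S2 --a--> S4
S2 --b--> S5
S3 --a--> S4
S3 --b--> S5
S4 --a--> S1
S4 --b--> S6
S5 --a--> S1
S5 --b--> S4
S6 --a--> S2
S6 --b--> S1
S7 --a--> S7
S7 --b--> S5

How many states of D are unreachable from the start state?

2

Starting at S7 and following transitions, the reachable set is {S1, S2, S4, S5, S6, S7}. That leaves S0, S3 unreachable — 2 in total.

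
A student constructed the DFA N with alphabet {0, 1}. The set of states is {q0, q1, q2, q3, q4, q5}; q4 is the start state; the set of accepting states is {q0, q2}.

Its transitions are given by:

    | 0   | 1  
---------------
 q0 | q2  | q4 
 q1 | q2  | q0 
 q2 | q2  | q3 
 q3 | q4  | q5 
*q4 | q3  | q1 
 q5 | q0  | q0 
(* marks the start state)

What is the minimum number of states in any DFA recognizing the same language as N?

3

Every state is reachable, so we keep all 6.
Start with accepting vs non-accepting: {q0,q2} | {q1,q3,q4,q5}.
On input 0, block {q1,q3,q4,q5} splits into {q1,q5} and {q3,q4}.
The partition is now stable with 3 blocks: {q0,q2} | {q1,q5} | {q3,q4}.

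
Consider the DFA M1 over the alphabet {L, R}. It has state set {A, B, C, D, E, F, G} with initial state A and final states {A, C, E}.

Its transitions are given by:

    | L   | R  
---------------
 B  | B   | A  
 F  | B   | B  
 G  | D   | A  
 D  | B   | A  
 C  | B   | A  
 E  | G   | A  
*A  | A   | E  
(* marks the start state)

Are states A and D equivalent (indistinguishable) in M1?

First remove the unreachable states {C,F}; 5 states remain.
P0 = {A,E} | {B,D,G}.
Refine {A,E} on symbol L: members go to different blocks, giving {A} and {E}.
Stable partition: {A} | {B,D,G} | {E} — 3 equivalence classes.
A and D end up in different blocks, so they are distinguishable. For instance, the string 'ε' is accepted from only A.

No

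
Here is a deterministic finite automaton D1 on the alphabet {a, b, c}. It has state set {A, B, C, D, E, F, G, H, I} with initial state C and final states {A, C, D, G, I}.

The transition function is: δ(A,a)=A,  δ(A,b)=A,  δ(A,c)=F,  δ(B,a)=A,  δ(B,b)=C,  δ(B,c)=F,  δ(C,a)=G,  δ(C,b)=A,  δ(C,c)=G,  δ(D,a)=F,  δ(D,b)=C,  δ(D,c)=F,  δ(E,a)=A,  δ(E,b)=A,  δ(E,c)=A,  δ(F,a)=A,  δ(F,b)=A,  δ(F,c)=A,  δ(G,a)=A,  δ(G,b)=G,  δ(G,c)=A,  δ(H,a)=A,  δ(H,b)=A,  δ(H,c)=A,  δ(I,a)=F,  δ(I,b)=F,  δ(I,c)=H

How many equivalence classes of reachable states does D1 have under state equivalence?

Reachable states from the start: {A,C,F,G}. Unreachable: {B,D,E,H,I} — drop them.
P0 = {A,C,G} | {F}.
Refine {A,C,G} on symbol c: members go to different blocks, giving {C,G} and {A}.
Refine {C,G} on symbol a: members go to different blocks, giving {C} and {G}.
No further refinement is possible. Final partition (4 blocks): {C} | {F} | {A} | {G}.

4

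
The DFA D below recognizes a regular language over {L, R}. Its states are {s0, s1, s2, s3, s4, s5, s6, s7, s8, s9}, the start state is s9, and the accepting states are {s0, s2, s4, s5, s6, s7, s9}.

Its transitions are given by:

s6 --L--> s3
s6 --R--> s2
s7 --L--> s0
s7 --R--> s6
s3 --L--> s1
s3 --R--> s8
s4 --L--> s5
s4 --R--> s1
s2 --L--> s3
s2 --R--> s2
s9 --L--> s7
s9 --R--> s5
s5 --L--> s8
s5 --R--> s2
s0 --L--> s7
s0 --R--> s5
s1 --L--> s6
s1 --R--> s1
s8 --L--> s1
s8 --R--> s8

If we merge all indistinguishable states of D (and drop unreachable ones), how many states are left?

4

First remove the unreachable states {s4}; 9 states remain.
P0 = {s0,s2,s5,s6,s7,s9} | {s1,s3,s8}.
Split {s0,s2,s5,s6,s7,s9} by δ(·,L) → {s0,s7,s9} and {s2,s5,s6}.
Refine {s1,s3,s8} on symbol L: members go to different blocks, giving {s3,s8} and {s1}.
The partition is now stable with 4 blocks: {s0,s7,s9} | {s3,s8} | {s2,s5,s6} | {s1}.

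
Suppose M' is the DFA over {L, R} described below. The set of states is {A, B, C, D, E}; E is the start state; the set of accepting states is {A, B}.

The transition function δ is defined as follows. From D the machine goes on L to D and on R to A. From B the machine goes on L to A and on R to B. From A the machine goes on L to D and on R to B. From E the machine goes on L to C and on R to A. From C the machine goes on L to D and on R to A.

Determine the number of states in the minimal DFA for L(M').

3

P0 = {A,B} | {C,D,E}.
Refine {A,B} on symbol L: members go to different blocks, giving {A} and {B}.
No further refinement is possible. Final partition (3 blocks): {A} | {C,D,E} | {B}.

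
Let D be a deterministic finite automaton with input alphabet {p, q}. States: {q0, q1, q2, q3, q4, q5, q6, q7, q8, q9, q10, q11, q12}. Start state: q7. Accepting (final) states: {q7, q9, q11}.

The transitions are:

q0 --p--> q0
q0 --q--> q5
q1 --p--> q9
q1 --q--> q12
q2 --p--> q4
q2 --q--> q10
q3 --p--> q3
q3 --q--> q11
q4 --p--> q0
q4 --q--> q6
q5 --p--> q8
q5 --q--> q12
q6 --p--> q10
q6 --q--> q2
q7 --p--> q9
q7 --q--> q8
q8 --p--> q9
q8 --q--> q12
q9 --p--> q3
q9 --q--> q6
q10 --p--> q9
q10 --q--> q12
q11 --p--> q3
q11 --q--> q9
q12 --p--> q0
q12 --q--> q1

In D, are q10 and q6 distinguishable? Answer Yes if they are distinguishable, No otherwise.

Yes

Start with accepting vs non-accepting: {q7,q9,q11} | {q0,q1,q2,q3,q4,q5,q6,q8,q10,q12}.
Split {q7,q9,q11} by δ(·,p) → {q9,q11} and {q7}.
Split {q9,q11} by δ(·,q) → {q9} and {q11}.
Split {q0,q1,q2,q3,q4,q5,q6,q8,q10,q12} by δ(·,p) → {q0,q2,q3,q4,q5,q6,q12} and {q1,q8,q10}.
Split {q0,q2,q3,q4,q5,q6,q12} by δ(·,p) → {q0,q2,q3,q4,q12} and {q5,q6}.
Refine {q0,q2,q3,q4,q12} on symbol q: members go to different blocks, giving {q0,q4} and {q2,q12} and {q3}.
Stable partition: {q9} | {q0,q4} | {q7} | {q11} | {q1,q8,q10} | {q5,q6} | {q2,q12} | {q3} — 8 equivalence classes.
q10 and q6 end up in different blocks, so they are distinguishable. For instance, the string 'p' is accepted from only q10.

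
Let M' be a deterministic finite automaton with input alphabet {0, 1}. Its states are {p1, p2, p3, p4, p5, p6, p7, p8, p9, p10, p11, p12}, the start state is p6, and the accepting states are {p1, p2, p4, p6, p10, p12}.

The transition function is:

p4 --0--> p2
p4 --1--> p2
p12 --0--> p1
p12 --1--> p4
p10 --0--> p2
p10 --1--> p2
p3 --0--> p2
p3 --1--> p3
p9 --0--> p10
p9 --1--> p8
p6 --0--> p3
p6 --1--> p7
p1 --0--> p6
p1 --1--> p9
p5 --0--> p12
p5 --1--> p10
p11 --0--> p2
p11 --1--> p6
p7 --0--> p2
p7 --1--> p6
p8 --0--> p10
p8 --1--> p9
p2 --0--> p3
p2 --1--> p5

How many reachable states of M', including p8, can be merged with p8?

Reachable states from the start: {p1,p2,p3,p4,p5,p6,p7,p8,p9,p10,p12}. Unreachable: {p11} — drop them.
Initial partition by acceptance: {p1,p2,p4,p6,p10,p12} | {p3,p5,p7,p8,p9}.
On input 0, block {p1,p2,p4,p6,p10,p12} splits into {p1,p4,p10,p12} and {p2,p6}.
Refine {p1,p4,p10,p12} on symbol 0: members go to different blocks, giving {p1,p4,p10} and {p12}.
On input 1, block {p1,p4,p10} splits into {p4,p10} and {p1}.
On input 0, block {p3,p5,p7,p8,p9} splits into {p3,p7} and {p8,p9} and {p5}.
On input 1, block {p3,p7} splits into {p3} and {p7}.
Refine {p2,p6} on symbol 1: members go to different blocks, giving {p2} and {p6}.
No further refinement is possible. Final partition (9 blocks): {p4,p10} | {p3} | {p2} | {p12} | {p1} | {p8,p9} | {p5} | {p7} | {p6}.
State p8 belongs to the block {p8,p9}, which has 2 states.

2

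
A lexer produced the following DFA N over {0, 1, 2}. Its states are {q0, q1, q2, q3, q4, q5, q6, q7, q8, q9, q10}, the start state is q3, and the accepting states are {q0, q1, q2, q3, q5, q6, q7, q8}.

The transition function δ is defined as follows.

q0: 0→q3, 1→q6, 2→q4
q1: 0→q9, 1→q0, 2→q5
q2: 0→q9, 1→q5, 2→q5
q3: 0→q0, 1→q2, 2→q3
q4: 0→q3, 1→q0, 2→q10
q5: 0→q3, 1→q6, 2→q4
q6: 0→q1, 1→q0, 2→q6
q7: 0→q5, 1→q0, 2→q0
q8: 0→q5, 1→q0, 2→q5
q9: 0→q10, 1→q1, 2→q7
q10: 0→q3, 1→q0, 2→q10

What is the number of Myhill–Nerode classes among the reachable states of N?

7

States {q8} cannot be reached from the start state, so discard them.
P0 = {q0,q1,q2,q3,q5,q6,q7} | {q4,q9,q10}.
Split {q0,q1,q2,q3,q5,q6,q7} by δ(·,0) → {q0,q3,q5,q6,q7} and {q1,q2}.
Split {q0,q3,q5,q6,q7} by δ(·,0) → {q0,q3,q5,q7} and {q6}.
Refine {q0,q3,q5,q7} on symbol 1: members go to different blocks, giving {q0,q5} and {q3} and {q7}.
On input 0, block {q4,q9,q10} splits into {q4,q10} and {q9}.
No further refinement is possible. Final partition (7 blocks): {q0,q5} | {q4,q10} | {q1,q2} | {q6} | {q3} | {q7} | {q9}.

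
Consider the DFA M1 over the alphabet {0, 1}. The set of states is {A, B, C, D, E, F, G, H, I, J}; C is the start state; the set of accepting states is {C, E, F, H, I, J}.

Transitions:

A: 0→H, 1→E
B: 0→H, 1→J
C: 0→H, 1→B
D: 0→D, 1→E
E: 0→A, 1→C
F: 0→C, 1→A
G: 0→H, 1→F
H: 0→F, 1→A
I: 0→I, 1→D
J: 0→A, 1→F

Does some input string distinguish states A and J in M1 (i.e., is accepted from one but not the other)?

Reachable states from the start: {A,B,C,E,F,H,J}. Unreachable: {D,G,I} — drop them.
P0 = {C,E,F,H,J} | {A,B}.
Refine {C,E,F,H,J} on symbol 0: members go to different blocks, giving {C,F,H} and {E,J}.
No further refinement is possible. Final partition (3 blocks): {C,F,H} | {A,B} | {E,J}.
A and J end up in different blocks, so they are distinguishable. For instance, the string 'ε' is accepted from only J.

Yes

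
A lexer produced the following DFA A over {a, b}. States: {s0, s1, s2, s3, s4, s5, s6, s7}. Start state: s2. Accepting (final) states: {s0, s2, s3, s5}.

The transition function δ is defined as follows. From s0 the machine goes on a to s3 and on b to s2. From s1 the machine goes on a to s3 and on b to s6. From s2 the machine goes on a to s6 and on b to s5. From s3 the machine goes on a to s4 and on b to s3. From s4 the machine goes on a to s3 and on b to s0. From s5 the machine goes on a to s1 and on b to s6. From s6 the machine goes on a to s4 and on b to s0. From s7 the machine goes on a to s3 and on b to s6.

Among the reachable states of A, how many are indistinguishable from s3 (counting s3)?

Reachable states from the start: {s0,s1,s2,s3,s4,s5,s6}. Unreachable: {s7} — drop them.
P0 = {s0,s2,s3,s5} | {s1,s4,s6}.
Refine {s0,s2,s3,s5} on symbol a: members go to different blocks, giving {s2,s3,s5} and {s0}.
Split {s2,s3,s5} by δ(·,b) → {s2,s3} and {s5}.
Split {s2,s3} by δ(·,b) → {s2} and {s3}.
On input a, block {s1,s4,s6} splits into {s1,s4} and {s6}.
Refine {s1,s4} on symbol b: members go to different blocks, giving {s1} and {s4}.
The partition is now stable with 7 blocks: {s2} | {s1} | {s0} | {s5} | {s3} | {s6} | {s4}.
The equivalence class containing s3 is {s3}, of size 1.

1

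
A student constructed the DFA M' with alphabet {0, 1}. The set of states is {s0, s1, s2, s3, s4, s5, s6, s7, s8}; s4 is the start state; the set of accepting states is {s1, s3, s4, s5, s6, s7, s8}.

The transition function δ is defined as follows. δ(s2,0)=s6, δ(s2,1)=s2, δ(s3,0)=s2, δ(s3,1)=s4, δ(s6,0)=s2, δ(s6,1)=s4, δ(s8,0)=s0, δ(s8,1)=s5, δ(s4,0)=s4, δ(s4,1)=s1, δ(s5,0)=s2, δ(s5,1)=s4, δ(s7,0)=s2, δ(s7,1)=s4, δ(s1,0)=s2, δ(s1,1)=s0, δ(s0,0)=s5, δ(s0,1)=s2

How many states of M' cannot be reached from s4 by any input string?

BFS from s4 reaches {s0, s1, s2, s4, s5, s6}; the 3 state(s) s3, s7, s8 are never visited.

3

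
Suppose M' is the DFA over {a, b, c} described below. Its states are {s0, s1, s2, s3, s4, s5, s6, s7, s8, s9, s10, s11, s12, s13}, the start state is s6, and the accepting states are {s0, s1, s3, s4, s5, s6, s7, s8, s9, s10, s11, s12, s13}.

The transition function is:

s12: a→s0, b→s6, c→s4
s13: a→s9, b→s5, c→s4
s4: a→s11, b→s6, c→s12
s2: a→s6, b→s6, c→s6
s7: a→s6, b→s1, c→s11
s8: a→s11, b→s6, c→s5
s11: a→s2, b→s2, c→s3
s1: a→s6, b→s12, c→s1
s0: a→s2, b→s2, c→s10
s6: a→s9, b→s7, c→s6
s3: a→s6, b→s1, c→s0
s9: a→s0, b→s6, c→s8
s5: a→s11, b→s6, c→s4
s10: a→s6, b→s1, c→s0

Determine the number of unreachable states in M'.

BFS from s6 reaches {s0, s1, s2, s3, s4, s5, s6, s7, s8, s9, s10, s11, s12}; the 1 state(s) s13 are never visited.

1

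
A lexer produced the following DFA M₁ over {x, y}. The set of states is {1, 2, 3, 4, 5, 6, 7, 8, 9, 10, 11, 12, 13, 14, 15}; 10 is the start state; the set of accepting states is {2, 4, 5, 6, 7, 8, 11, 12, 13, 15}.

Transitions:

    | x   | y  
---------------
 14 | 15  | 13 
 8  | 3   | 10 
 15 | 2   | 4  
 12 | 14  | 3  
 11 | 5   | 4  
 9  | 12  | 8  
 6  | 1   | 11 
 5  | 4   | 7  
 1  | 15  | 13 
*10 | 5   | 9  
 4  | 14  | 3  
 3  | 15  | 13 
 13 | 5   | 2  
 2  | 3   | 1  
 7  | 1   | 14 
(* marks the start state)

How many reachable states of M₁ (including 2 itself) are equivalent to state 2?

States {6,11} cannot be reached from the start state, so discard them.
Initial partition by acceptance: {2,4,5,7,8,12,13,15} | {1,3,9,10,14}.
On input x, block {2,4,5,7,8,12,13,15} splits into {2,4,7,8,12} and {5,13,15}.
Refine {1,3,9,10,14} on symbol x: members go to different blocks, giving {1,3,10,14} and {9}.
Refine {1,3,10,14} on symbol y: members go to different blocks, giving {1,3,14} and {10}.
Split {2,4,7,8,12} by δ(·,y) → {2,4,7,12} and {8}.
Refine {5,13,15} on symbol x: members go to different blocks, giving {5,15} and {13}.
The partition is now stable with 7 blocks: {2,4,7,12} | {1,3,14} | {5,15} | {9} | {10} | {8} | {13}.
The equivalence class containing 2 is {2,4,7,12}, of size 4.

4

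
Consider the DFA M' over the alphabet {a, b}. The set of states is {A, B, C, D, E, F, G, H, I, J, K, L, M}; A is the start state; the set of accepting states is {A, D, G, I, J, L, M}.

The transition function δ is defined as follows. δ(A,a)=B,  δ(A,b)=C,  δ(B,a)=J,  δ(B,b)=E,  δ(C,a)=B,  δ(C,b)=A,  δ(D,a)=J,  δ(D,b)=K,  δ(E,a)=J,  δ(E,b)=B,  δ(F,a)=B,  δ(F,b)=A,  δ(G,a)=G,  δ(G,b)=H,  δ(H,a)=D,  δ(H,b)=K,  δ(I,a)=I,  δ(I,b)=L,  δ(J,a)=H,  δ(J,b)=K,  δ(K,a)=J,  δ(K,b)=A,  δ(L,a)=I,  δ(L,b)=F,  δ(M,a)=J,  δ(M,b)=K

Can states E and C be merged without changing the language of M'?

No

Reachable states from the start: {A,B,C,D,E,H,J,K}. Unreachable: {F,G,I,L,M} — drop them.
P0 = {A,D,J} | {B,C,E,H,K}.
Refine {A,D,J} on symbol a: members go to different blocks, giving {A,J} and {D}.
Refine {B,C,E,H,K} on symbol a: members go to different blocks, giving {B,E,K} and {C} and {H}.
On input a, block {A,J} splits into {A} and {J}.
On input b, block {B,E,K} splits into {B,E} and {K}.
Stable partition: {A} | {B,E} | {D} | {C} | {H} | {J} | {K} — 7 equivalence classes.
E and C end up in different blocks, so they are distinguishable. For instance, the string 'a' is accepted from only E.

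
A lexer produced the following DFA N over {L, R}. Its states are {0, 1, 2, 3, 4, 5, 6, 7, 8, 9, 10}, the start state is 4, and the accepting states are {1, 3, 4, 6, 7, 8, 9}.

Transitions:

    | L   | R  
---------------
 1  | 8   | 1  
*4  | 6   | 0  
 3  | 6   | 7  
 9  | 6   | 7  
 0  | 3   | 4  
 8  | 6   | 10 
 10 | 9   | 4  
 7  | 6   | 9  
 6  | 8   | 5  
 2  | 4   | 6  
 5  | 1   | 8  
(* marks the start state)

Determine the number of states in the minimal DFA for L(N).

3

Reachable states from the start: {0,1,3,4,5,6,7,8,9,10}. Unreachable: {2} — drop them.
Initial partition by acceptance: {1,3,4,6,7,8,9} | {0,5,10}.
On input R, block {1,3,4,6,7,8,9} splits into {1,3,7,9} and {4,6,8}.
No further refinement is possible. Final partition (3 blocks): {1,3,7,9} | {0,5,10} | {4,6,8}.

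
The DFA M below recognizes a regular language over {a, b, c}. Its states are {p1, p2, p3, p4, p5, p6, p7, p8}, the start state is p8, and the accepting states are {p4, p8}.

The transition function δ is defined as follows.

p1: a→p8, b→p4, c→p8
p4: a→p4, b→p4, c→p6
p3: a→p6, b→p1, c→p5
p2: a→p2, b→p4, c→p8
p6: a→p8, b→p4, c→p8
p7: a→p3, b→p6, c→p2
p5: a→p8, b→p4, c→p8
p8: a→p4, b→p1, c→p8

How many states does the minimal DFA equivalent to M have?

Reachable states from the start: {p1,p4,p6,p8}. Unreachable: {p2,p3,p5,p7} — drop them.
P0 = {p4,p8} | {p1,p6}.
On input b, block {p4,p8} splits into {p4} and {p8}.
The partition is now stable with 3 blocks: {p4} | {p1,p6} | {p8}.

3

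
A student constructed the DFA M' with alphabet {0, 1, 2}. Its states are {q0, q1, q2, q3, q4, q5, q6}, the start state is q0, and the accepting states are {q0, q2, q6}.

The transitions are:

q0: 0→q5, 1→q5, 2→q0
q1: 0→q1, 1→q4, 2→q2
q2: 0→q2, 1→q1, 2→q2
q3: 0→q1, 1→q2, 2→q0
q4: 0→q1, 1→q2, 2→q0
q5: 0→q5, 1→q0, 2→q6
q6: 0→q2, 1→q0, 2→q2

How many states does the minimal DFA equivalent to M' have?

Reachable states from the start: {q0,q1,q2,q4,q5,q6}. Unreachable: {q3} — drop them.
P0 = {q0,q2,q6} | {q1,q4,q5}.
Split {q0,q2,q6} by δ(·,0) → {q2,q6} and {q0}.
On input 1, block {q2,q6} splits into {q2} and {q6}.
On input 1, block {q1,q4,q5} splits into {q1} and {q4} and {q5}.
No further refinement is possible. Final partition (6 blocks): {q2} | {q1} | {q0} | {q6} | {q4} | {q5}.

6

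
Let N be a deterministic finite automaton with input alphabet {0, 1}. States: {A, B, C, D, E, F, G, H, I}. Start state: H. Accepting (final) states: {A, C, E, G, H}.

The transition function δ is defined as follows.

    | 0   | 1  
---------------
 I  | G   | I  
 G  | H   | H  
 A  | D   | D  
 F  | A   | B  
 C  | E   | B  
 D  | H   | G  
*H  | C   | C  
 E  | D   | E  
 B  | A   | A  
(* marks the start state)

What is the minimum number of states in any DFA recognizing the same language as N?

7

First remove the unreachable states {F,I}; 7 states remain.
Start with accepting vs non-accepting: {A,C,E,G,H} | {B,D}.
Split {A,C,E,G,H} by δ(·,0) → {C,G,H} and {A,E}.
Split {C,G,H} by δ(·,0) → {G,H} and {C}.
Split {G,H} by δ(·,0) → {G} and {H}.
Refine {B,D} on symbol 0: members go to different blocks, giving {B} and {D}.
Split {A,E} by δ(·,1) → {A} and {E}.
No further refinement is possible. Final partition (7 blocks): {G} | {B} | {A} | {C} | {H} | {D} | {E}.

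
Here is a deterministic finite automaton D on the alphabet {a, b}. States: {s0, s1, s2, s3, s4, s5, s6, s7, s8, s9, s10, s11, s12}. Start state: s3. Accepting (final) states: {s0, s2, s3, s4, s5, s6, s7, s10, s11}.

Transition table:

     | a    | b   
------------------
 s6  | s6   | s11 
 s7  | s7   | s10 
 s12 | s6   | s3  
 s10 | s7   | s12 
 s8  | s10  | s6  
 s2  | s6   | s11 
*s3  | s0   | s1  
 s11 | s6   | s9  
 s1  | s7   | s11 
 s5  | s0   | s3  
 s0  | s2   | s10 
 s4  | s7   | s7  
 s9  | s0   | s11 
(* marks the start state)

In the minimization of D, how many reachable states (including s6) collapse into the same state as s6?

Reachable states from the start: {s0,s1,s2,s3,s6,s7,s9,s10,s11,s12}. Unreachable: {s4,s5,s8} — drop them.
Start with accepting vs non-accepting: {s0,s2,s3,s6,s7,s10,s11} | {s1,s9,s12}.
Refine {s0,s2,s3,s6,s7,s10,s11} on symbol b: members go to different blocks, giving {s0,s2,s6,s7} and {s3,s10,s11}.
The partition is now stable with 3 blocks: {s0,s2,s6,s7} | {s1,s9,s12} | {s3,s10,s11}.
State s6 belongs to the block {s0,s2,s6,s7}, which has 4 states.

4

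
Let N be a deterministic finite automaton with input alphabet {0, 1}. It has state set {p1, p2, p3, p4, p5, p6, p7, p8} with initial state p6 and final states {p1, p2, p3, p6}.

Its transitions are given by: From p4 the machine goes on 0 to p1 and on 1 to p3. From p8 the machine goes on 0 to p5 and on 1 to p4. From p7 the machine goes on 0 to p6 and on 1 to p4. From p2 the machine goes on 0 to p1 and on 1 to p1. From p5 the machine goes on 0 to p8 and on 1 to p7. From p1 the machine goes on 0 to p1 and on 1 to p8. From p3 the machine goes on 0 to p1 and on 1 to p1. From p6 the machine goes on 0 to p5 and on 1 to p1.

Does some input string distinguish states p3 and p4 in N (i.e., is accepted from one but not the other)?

Yes

First remove the unreachable states {p2}; 7 states remain.
Start with accepting vs non-accepting: {p1,p3,p6} | {p4,p5,p7,p8}.
Refine {p1,p3,p6} on symbol 0: members go to different blocks, giving {p1,p3} and {p6}.
Refine {p1,p3} on symbol 1: members go to different blocks, giving {p1} and {p3}.
Split {p4,p5,p7,p8} by δ(·,0) → {p5,p8} and {p4} and {p7}.
On input 1, block {p5,p8} splits into {p5} and {p8}.
The partition is now stable with 7 blocks: {p1} | {p5} | {p6} | {p3} | {p4} | {p7} | {p8}.
p3 and p4 end up in different blocks, so they are distinguishable. For instance, the string 'ε' is accepted from only p3.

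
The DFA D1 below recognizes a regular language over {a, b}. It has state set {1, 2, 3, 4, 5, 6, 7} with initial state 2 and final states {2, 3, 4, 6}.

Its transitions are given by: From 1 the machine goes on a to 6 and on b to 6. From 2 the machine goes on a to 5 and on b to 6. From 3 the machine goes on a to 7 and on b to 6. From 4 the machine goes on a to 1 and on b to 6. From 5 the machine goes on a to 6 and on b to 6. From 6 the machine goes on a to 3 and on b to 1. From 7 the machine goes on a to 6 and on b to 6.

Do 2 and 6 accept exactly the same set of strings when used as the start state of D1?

First remove the unreachable states {4}; 6 states remain.
Initial partition by acceptance: {2,3,6} | {1,5,7}.
On input a, block {2,3,6} splits into {2,3} and {6}.
No further refinement is possible. Final partition (3 blocks): {2,3} | {1,5,7} | {6}.
2 and 6 end up in different blocks, so they are distinguishable. For instance, the string 'a' is accepted from only 6.

No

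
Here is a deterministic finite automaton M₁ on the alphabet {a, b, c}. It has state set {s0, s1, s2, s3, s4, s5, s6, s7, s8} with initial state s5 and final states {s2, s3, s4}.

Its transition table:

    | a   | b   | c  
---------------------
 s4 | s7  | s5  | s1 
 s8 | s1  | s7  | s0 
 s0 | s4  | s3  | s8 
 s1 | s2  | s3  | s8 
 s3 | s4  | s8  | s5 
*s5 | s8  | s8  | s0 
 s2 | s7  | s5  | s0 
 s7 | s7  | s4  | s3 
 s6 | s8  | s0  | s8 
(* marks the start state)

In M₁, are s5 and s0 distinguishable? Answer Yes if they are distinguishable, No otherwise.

Yes

First remove the unreachable states {s6}; 8 states remain.
Start with accepting vs non-accepting: {s2,s3,s4} | {s0,s1,s5,s7,s8}.
Refine {s2,s3,s4} on symbol a: members go to different blocks, giving {s2,s4} and {s3}.
Split {s0,s1,s5,s7,s8} by δ(·,a) → {s5,s7,s8} and {s0,s1}.
Refine {s5,s7,s8} on symbol a: members go to different blocks, giving {s5,s7} and {s8}.
Split {s5,s7} by δ(·,a) → {s5} and {s7}.
No further refinement is possible. Final partition (6 blocks): {s2,s4} | {s5} | {s3} | {s0,s1} | {s8} | {s7}.
s5 and s0 end up in different blocks, so they are distinguishable. For instance, the string 'a' is accepted from only s0.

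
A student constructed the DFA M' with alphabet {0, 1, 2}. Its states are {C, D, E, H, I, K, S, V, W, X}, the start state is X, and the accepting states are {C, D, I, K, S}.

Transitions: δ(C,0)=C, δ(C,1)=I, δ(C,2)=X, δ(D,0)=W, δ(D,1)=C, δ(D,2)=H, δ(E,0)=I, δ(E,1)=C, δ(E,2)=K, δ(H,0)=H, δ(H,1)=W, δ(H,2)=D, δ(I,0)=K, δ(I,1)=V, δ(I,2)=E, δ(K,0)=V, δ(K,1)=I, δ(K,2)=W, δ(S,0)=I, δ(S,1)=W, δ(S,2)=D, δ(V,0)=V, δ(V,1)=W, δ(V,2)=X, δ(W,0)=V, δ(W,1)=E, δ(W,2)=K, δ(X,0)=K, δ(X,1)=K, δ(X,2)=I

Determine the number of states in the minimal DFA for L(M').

7

First remove the unreachable states {D,H,S}; 7 states remain.
Initial partition by acceptance: {C,I,K} | {E,V,W,X}.
Split {C,I,K} by δ(·,0) → {C,I} and {K}.
On input 0, block {C,I} splits into {C} and {I}.
Split {E,V,W,X} by δ(·,0) → {V,W} and {X} and {E}.
On input 1, block {V,W} splits into {W} and {V}.
No further refinement is possible. Final partition (7 blocks): {C} | {W} | {K} | {I} | {X} | {E} | {V}.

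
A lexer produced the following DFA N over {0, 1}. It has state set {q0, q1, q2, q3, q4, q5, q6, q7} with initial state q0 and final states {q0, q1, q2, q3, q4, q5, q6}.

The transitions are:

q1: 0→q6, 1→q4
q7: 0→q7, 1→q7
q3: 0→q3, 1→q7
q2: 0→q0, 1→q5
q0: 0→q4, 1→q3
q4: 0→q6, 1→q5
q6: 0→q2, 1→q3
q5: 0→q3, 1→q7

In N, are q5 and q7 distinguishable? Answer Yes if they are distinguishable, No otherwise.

Reachable states from the start: {q0,q2,q3,q4,q5,q6,q7}. Unreachable: {q1} — drop them.
P0 = {q0,q2,q3,q4,q5,q6} | {q7}.
Split {q0,q2,q3,q4,q5,q6} by δ(·,1) → {q0,q2,q4,q6} and {q3,q5}.
The partition is now stable with 3 blocks: {q0,q2,q4,q6} | {q7} | {q3,q5}.
q5 and q7 end up in different blocks, so they are distinguishable. For instance, the string 'ε' is accepted from only q5.

Yes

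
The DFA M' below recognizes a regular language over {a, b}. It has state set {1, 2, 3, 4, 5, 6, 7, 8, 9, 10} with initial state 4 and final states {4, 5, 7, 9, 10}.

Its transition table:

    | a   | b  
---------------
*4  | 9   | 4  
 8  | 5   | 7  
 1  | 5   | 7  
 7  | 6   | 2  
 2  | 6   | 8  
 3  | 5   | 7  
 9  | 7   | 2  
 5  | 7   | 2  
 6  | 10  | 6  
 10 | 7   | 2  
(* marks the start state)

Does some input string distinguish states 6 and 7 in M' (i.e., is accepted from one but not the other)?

States {1,3} cannot be reached from the start state, so discard them.
Initial partition by acceptance: {4,5,7,9,10} | {2,6,8}.
On input a, block {4,5,7,9,10} splits into {4,5,9,10} and {7}.
Refine {4,5,9,10} on symbol a: members go to different blocks, giving {5,9,10} and {4}.
On input a, block {2,6,8} splits into {6,8} and {2}.
Refine {6,8} on symbol b: members go to different blocks, giving {6} and {8}.
Stable partition: {5,9,10} | {6} | {7} | {4} | {2} | {8} — 6 equivalence classes.
6 and 7 end up in different blocks, so they are distinguishable. For instance, the string 'ε' is accepted from only 7.

Yes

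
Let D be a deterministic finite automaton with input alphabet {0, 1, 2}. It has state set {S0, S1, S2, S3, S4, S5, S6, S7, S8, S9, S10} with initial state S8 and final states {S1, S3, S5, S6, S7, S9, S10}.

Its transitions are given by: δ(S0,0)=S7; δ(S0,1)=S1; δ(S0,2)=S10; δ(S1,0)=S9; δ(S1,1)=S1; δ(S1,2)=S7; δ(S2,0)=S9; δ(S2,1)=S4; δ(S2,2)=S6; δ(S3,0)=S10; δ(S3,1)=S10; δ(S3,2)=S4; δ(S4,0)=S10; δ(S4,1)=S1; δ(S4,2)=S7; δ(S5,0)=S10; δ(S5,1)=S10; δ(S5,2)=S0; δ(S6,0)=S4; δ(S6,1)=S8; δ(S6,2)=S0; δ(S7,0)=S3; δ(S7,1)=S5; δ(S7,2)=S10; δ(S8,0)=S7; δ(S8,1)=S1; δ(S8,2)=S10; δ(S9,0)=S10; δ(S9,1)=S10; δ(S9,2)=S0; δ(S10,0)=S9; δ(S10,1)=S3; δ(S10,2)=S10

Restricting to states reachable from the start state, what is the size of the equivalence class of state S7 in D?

States {S2,S6} cannot be reached from the start state, so discard them.
Initial partition by acceptance: {S1,S3,S5,S7,S9,S10} | {S0,S4,S8}.
On input 2, block {S1,S3,S5,S7,S9,S10} splits into {S1,S7,S10} and {S3,S5,S9}.
On input 1, block {S1,S7,S10} splits into {S7,S10} and {S1}.
No further refinement is possible. Final partition (4 blocks): {S7,S10} | {S0,S4,S8} | {S3,S5,S9} | {S1}.
The equivalence class containing S7 is {S7,S10}, of size 2.

2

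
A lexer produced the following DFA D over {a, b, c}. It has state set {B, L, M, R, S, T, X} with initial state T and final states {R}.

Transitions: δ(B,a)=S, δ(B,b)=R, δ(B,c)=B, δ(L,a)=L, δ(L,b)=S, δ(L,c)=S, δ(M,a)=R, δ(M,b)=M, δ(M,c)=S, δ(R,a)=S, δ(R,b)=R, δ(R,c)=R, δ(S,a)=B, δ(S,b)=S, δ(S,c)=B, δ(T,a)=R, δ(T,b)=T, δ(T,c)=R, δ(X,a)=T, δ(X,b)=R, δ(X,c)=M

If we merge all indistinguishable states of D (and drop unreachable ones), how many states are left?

States {L,M,X} cannot be reached from the start state, so discard them.
P0 = {R} | {B,S,T}.
Refine {B,S,T} on symbol a: members go to different blocks, giving {B,S} and {T}.
Split {B,S} by δ(·,b) → {B} and {S}.
No further refinement is possible. Final partition (4 blocks): {R} | {B} | {T} | {S}.

4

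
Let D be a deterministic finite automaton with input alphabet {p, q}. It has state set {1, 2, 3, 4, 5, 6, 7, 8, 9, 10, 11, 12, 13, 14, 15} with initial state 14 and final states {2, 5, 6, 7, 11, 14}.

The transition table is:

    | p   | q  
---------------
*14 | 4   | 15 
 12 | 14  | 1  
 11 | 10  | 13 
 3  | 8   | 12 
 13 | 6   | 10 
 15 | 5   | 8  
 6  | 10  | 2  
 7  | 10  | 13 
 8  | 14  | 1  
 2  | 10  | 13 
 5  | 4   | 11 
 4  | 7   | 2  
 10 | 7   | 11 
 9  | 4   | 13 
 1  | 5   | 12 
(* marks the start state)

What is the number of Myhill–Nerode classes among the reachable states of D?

7

Reachable states from the start: {1,2,4,5,6,7,8,10,11,12,13,14,15}. Unreachable: {3,9} — drop them.
P0 = {2,5,6,7,11,14} | {1,4,8,10,12,13,15}.
Split {2,5,6,7,11,14} by δ(·,q) → {2,7,11,14} and {5,6}.
Refine {1,4,8,10,12,13,15} on symbol p: members go to different blocks, giving {4,8,10,12} and {1,13,15}.
Split {4,8,10,12} by δ(·,q) → {4,10} and {8,12}.
On input q, block {1,13,15} splits into {1,15} and {13}.
Refine {2,7,11,14} on symbol q: members go to different blocks, giving {2,7,11} and {14}.
No further refinement is possible. Final partition (7 blocks): {2,7,11} | {4,10} | {5,6} | {1,15} | {8,12} | {13} | {14}.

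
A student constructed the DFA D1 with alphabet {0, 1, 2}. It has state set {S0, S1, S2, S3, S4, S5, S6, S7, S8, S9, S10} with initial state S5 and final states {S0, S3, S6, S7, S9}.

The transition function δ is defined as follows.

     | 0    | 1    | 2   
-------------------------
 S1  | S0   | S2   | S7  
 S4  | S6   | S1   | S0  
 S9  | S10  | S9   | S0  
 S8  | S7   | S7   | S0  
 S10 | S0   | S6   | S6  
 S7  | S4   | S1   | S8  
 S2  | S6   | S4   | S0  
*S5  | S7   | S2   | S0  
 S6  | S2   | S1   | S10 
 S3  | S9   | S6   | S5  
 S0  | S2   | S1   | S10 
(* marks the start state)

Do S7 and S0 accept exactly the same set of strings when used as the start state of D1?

Reachable states from the start: {S0,S1,S2,S4,S5,S6,S7,S8,S10}. Unreachable: {S3,S9} — drop them.
P0 = {S0,S6,S7} | {S1,S2,S4,S5,S8,S10}.
Split {S1,S2,S4,S5,S8,S10} by δ(·,1) → {S1,S2,S4,S5} and {S8,S10}.
Stable partition: {S0,S6,S7} | {S1,S2,S4,S5} | {S8,S10} — 3 equivalence classes.
S7 and S0 lie in the same block of the stable partition, so they are equivalent — no string distinguishes them.

Yes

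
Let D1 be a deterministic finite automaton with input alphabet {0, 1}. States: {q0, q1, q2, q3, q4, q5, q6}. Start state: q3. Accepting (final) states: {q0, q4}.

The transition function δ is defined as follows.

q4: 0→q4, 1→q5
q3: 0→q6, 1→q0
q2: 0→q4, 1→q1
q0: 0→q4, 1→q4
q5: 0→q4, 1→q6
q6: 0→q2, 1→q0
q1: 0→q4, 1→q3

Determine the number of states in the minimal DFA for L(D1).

Every state is reachable, so we keep all 7.
P0 = {q0,q4} | {q1,q2,q3,q5,q6}.
Split {q0,q4} by δ(·,1) → {q0} and {q4}.
On input 0, block {q1,q2,q3,q5,q6} splits into {q1,q2,q5} and {q3,q6}.
Split {q1,q2,q5} by δ(·,1) → {q1,q5} and {q2}.
Split {q3,q6} by δ(·,0) → {q3} and {q6}.
Split {q1,q5} by δ(·,1) → {q1} and {q5}.
Stable partition: {q0} | {q1} | {q4} | {q3} | {q2} | {q6} | {q5} — 7 equivalence classes.

7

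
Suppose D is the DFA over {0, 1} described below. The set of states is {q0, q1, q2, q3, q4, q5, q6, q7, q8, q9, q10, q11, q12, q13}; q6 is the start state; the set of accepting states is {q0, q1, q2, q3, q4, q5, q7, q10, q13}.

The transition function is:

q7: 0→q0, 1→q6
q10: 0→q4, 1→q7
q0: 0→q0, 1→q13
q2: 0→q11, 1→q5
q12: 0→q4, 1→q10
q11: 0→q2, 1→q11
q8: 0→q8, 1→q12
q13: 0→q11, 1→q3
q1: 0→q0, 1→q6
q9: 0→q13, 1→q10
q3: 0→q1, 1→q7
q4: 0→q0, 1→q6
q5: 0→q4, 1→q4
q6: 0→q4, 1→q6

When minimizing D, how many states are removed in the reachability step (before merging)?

4

No path from q6 leads to q8, q9, q10, q12; the other 10 states are all reachable.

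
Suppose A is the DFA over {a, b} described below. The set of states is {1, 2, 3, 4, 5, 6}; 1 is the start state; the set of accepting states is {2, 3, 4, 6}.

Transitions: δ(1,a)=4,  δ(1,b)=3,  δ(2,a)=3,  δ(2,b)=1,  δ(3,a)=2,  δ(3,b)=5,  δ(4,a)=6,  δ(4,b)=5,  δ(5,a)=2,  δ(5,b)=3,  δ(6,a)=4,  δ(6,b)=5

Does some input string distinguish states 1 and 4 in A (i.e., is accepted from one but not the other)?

All states are reachable from the start state.
P0 = {2,3,4,6} | {1,5}.
No further refinement is possible. Final partition (2 blocks): {2,3,4,6} | {1,5}.
1 and 4 end up in different blocks, so they are distinguishable. For instance, the string 'ε' is accepted from only 4.

Yes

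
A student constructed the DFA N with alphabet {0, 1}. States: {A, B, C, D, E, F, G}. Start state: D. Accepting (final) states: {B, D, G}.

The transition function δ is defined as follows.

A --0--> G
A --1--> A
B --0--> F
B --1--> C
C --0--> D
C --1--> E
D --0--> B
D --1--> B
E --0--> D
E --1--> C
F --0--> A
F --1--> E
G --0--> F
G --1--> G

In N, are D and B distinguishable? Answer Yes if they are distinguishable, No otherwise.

Start with accepting vs non-accepting: {B,D,G} | {A,C,E,F}.
Split {B,D,G} by δ(·,0) → {B,G} and {D}.
Refine {B,G} on symbol 1: members go to different blocks, giving {B} and {G}.
Refine {A,C,E,F} on symbol 0: members go to different blocks, giving {C,E} and {A} and {F}.
No further refinement is possible. Final partition (6 blocks): {B} | {C,E} | {D} | {G} | {A} | {F}.
D and B end up in different blocks, so they are distinguishable. For instance, the string '0' is accepted from only D.

Yes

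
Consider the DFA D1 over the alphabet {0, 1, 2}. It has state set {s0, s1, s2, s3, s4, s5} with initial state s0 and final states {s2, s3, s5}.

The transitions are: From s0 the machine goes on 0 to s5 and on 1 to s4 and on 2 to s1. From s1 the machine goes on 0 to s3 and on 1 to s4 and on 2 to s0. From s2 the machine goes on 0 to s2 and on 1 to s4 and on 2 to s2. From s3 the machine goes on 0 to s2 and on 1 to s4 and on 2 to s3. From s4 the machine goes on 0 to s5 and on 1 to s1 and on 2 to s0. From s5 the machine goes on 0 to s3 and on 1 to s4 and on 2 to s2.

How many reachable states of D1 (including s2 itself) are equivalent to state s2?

All states are reachable from the start state.
Start with accepting vs non-accepting: {s2,s3,s5} | {s0,s1,s4}.
Stable partition: {s2,s3,s5} | {s0,s1,s4} — 2 equivalence classes.
State s2 belongs to the block {s2,s3,s5}, which has 3 states.

3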